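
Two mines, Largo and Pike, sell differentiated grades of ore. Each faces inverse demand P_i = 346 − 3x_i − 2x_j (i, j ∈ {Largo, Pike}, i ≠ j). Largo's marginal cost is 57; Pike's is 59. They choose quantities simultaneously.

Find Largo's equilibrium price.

165.75

Mine Largo's profit: π = x_{Largo}(346 − 3x_{Largo} − 2x_{Pike}) − 57x_{Largo}.
∂π/∂x_{Largo} = 289 − 6x_{Largo} − 2x_{Pike} = 0 ⇒ x_{Largo} = 289/6 − (1/3)x_{Pike}.
Similarly x_{Pike} = 287/6 − (1/3)x_{Largo}.
Solving the two reaction functions simultaneously: (1 − (−1/3)(−1/3))x_{Largo} = 289/6 − (1/3)·(287/6), so (8/9)x_{Largo} = 290/9 and x_{Largo} = 36.25.
Then x_{Pike} = 287/6 − (1/3)·36.25 = 35.75.
P_{Largo} = 346 − 3·36.25 − 2·35.75 = 165.75.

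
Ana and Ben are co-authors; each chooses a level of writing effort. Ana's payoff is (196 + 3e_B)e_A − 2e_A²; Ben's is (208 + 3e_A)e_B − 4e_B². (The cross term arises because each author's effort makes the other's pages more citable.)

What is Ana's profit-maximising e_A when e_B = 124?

Expanding Ana's payoff: 196e_A + 3e_Be_A − 2e_A².
∂π/∂e_A = 196 + 3e_B − 4e_A = 0, so e_A = 49 + 0.75e_B.
At e_B = 124: e_A = 49 + 0.75·124 = 142.

142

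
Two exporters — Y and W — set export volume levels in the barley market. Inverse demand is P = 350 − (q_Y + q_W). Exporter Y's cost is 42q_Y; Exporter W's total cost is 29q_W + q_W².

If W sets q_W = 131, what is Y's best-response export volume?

88.5

Exporter Y's profit: π = q_Y(350 − (q_Y + q_W)) − 42q_Y.
∂π/∂q_Y = 308 − 2q_Y − q_W = 0, so q_Y = 154 − 0.5q_W.
At q_W = 131: q_Y = 154 − 0.5·131 = 88.5.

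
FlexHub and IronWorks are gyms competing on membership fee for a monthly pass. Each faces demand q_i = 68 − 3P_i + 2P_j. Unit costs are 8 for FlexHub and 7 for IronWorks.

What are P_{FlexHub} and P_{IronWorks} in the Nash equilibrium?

FlexHub's profit: π = (P_{FlexHub} − 8)(68 − 3P_{FlexHub} + 2P_{IronWorks}).
∂π/∂P_{FlexHub} = 92 − 6P_{FlexHub} + 2P_{IronWorks} = 0 ⇒ P_{FlexHub} = 46/3 + (1/3)P_{IronWorks}.
Similarly P_{IronWorks} = 89/6 + (1/3)P_{FlexHub}.
Plugging P_{IronWorks} into FlexHub's best response: P_{FlexHub} = 46/3 + (1/3)(89/6 + (1/3)P_{FlexHub}) ⇒ (8/9)P_{FlexHub} = 365/18, so P_{FlexHub} = 22.8125.
Then P_{IronWorks} = 89/6 + (1/3)·22.8125 = 22.4375.

22.8125, 22.4375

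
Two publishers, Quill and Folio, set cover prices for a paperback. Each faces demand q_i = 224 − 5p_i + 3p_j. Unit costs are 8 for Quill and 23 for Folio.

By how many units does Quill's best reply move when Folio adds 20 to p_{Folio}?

Quill's profit: π = (p_{Quill} − 8)(224 − 5p_{Quill} + 3p_{Folio}).
∂π/∂p_{Quill} = 264 − 10p_{Quill} + 3p_{Folio} = 0 ⇒ p_{Quill} = 26.4 + 0.3p_{Folio}.
The reaction-function slope is 0.3, so a 20-unit rise in p_{Folio} moves p_{Quill} by 0.3 × 20 = 6. Quill's best response rises — the actions are strategic complements.

6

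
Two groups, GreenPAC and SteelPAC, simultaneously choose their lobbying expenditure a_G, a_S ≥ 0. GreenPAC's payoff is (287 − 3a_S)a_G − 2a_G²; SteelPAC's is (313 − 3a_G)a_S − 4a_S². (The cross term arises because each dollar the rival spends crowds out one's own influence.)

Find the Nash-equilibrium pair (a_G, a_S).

59, 17

Expanding GreenPAC's payoff: 287a_G − 3a_Sa_G − 2a_G².
∂π/∂a_G = 287 − 3a_S − 4a_G = 0, so a_G = 71.75 − 0.75a_S.
Likewise for SteelPAC: a_S = 39.125 − 0.375a_G.
Solving the two reaction functions simultaneously: (1 − (−0.75)(−0.375))a_G = 71.75 − 0.75·39.125, so (23/32)a_G = 1357/32 and a_G = 59.
Then a_S = 39.125 − 0.375·59 = 17.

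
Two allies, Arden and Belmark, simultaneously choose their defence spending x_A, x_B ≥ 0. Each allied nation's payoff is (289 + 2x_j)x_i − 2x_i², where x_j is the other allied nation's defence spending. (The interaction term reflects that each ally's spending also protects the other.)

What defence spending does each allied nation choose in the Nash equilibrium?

Arden's payoff is (289 + 2x_B)x_A − 2x_A².
∂π/∂x_A = 289 + 2x_B − 4x_A = 0, so x_A = 72.25 + 0.5x_B.
By symmetry x_B = x_A; substituting into the reaction function, 0.5x_A = 72.25 and x_A = 144.5.

144.5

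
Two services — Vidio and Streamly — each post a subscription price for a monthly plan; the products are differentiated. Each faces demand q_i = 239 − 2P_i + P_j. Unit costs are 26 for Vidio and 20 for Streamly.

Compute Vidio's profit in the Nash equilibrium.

9856.08

Vidio's profit: π = (P_{Vidio} − 26)(239 − 2P_{Vidio} + P_{Streamly}).
∂π/∂P_{Vidio} = 291 − 4P_{Vidio} + P_{Streamly} = 0 ⇒ P_{Vidio} = 72.75 + 0.25P_{Streamly}.
Similarly P_{Streamly} = 69.75 + 0.25P_{Vidio}.
Solving the two reaction functions simultaneously: (1 − (0.25)(0.25))P_{Vidio} = 72.75 + 0.25·69.75, so 0.9375P_{Vidio} = 90.1875 and P_{Vidio} = 96.2.
Then P_{Streamly} = 69.75 + 0.25·96.2 = 93.8.
q_{Vidio} = 239 − 2·96.2 + 93.8 = 140.4.
Profit = (96.2 − 26)·140.4 = 9856.08.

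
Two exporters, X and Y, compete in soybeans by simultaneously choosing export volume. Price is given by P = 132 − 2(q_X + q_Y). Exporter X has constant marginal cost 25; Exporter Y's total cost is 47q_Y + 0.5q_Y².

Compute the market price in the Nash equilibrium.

70.625

Exporter X's profit: π = q_X(132 − 2(q_X + q_Y)) − 25q_X.
∂π/∂q_X = 107 − 4q_X − 2q_Y = 0, so q_X = 26.75 − 0.5q_Y.
For Y: ∂π/∂q_Y = 85 − 5q_Y − 2q_X = 0 ⇒ q_Y = 17 − 0.4q_X.
Substituting the second reaction function into the first: q_X = 26.75 − 0.5(17 − 0.4q_X), which gives 0.8q_X = 18.25 ⇒ q_X = 22.8125.
Then q_Y = 17 − 0.4·22.8125 = 7.875.
Equilibrium price: P = 132 − 2·30.6875 = 70.625.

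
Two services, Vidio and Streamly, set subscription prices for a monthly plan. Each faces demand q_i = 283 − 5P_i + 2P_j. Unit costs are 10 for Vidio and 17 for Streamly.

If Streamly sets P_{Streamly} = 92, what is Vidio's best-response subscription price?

Vidio's profit: π = (P_{Vidio} − 10)(283 − 5P_{Vidio} + 2P_{Streamly}).
∂π/∂P_{Vidio} = 333 − 10P_{Vidio} + 2P_{Streamly} = 0 ⇒ P_{Vidio} = 33.3 + 0.2P_{Streamly}.
At P_{Streamly} = 92: P_{Vidio} = 33.3 + 0.2·92 = 51.7.

51.7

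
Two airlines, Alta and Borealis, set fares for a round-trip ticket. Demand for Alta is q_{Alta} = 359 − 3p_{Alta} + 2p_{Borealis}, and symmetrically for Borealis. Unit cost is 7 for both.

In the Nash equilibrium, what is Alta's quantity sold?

264

Alta's profit: π = (p_{Alta} − 7)(359 − 3p_{Alta} + 2p_{Borealis}).
∂π/∂p_{Alta} = 380 − 6p_{Alta} + 2p_{Borealis} = 0 ⇒ p_{Alta} = 190/3 + (1/3)p_{Borealis}.
The game is symmetric, so in equilibrium p_{Borealis} = p_{Alta}: the reaction function gives (2/3)p_{Alta} = 190/3, hence p_{Alta} = 95.
q_{Alta} = 359 − 3·95 + 2·95 = 264.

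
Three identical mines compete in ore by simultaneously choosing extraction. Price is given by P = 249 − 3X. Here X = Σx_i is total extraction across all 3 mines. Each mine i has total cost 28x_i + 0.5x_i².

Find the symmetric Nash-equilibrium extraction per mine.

17

A representative mine's profit is π_i = x_i(249 − 3X) − 28x_i − 0.5x_i², with X = x_i + Σ_{j≠i} x_j.
First-order condition: 221 − 7x_i − 3Σ_{j≠i} x_j = 0.
In a symmetric equilibrium every mine chooses the same x, so Σ_{j≠i} x_j = 2x. The condition becomes 221 − 13x = 0, giving x = 221/13 = 17.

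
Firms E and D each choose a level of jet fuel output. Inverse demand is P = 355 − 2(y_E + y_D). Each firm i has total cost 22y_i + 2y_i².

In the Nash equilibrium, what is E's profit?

4435.56

Firm E's profit: π = y_E(355 − 2(y_E + y_D)) − 22y_E − 2y_E².
∂π/∂y_E = 333 − 8y_E − 2y_D = 0, so y_E = 41.625 − 0.25y_D.
The game is symmetric, so in equilibrium y_D = y_E: the reaction function gives 1.25y_E = 41.625, hence y_E = 33.3.
Price P = 355 − 2·66.6 = 221.8.
E's profit: (221.8 − 22)·33.3 − 2(33.3)² = 4435.56.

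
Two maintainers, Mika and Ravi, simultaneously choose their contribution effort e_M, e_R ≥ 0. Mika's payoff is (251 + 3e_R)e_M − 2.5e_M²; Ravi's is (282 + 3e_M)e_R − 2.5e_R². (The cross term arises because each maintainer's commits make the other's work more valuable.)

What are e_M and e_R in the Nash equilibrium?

131.3125, 135.1875

Expanding Mika's payoff: 251e_M + 3e_Re_M − 2.5e_M².
∂π/∂e_M = 251 + 3e_R − 5e_M = 0, so e_M = 50.2 + 0.6e_R.
Likewise for Ravi: e_R = 56.4 + 0.6e_M.
Solving the two reaction functions simultaneously: (1 − (0.6)(0.6))e_M = 50.2 + 0.6·56.4, so 0.64e_M = 84.04 and e_M = 131.3125.
Then e_R = 56.4 + 0.6·131.3125 = 135.1875.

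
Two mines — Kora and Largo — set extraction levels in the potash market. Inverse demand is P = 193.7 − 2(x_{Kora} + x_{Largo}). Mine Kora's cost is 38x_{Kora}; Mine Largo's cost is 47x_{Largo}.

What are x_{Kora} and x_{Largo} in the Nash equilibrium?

Mine Kora's profit: π = x_{Kora}(193.7 − 2(x_{Kora} + x_{Largo})) − 38x_{Kora}.
∂π/∂x_{Kora} = 155.7 − 4x_{Kora} − 2x_{Largo} = 0, so x_{Kora} = 38.925 − 0.5x_{Largo}.
By the same steps for Largo: x_{Largo} = 36.675 − 0.5x_{Kora}.
Solving the two reaction functions simultaneously: (1 − (−0.5)(−0.5))x_{Kora} = 38.925 − 0.5·36.675, so 0.75x_{Kora} = 20.5875 and x_{Kora} = 27.45.
Then x_{Largo} = 36.675 − 0.5·27.45 = 22.95.

27.45, 22.95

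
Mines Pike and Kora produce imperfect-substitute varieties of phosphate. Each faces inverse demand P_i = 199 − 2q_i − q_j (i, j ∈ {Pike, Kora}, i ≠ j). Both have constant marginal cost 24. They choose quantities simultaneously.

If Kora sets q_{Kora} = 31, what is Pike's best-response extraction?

36

Mine Pike's profit: π = q_{Pike}(199 − 2q_{Pike} − q_{Kora}) − 24q_{Pike}.
∂π/∂q_{Pike} = 175 − 4q_{Pike} − q_{Kora} = 0 ⇒ q_{Pike} = 43.75 − 0.25q_{Kora}.
At q_{Kora} = 31: q_{Pike} = 43.75 − 0.25·31 = 36.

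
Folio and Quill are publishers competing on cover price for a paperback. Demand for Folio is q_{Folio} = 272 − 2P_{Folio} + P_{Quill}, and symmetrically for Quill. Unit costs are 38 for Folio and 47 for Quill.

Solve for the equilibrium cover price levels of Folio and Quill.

117.2, 120.8

Folio's profit: π = (P_{Folio} − 38)(272 − 2P_{Folio} + P_{Quill}).
∂π/∂P_{Folio} = 348 − 4P_{Folio} + P_{Quill} = 0 ⇒ P_{Folio} = 87 + 0.25P_{Quill}.
Similarly P_{Quill} = 91.5 + 0.25P_{Folio}.
Solving the two reaction functions simultaneously: (1 − (0.25)(0.25))P_{Folio} = 87 + 0.25·91.5, so 0.9375P_{Folio} = 109.875 and P_{Folio} = 117.2.
Then P_{Quill} = 91.5 + 0.25·117.2 = 120.8.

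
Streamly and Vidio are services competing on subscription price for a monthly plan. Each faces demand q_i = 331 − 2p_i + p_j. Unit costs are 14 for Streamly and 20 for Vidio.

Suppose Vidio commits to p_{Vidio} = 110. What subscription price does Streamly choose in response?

Streamly's profit: π = (p_{Streamly} − 14)(331 − 2p_{Streamly} + p_{Vidio}).
∂π/∂p_{Streamly} = 359 − 4p_{Streamly} + p_{Vidio} = 0 ⇒ p_{Streamly} = 89.75 + 0.25p_{Vidio}.
At p_{Vidio} = 110: p_{Streamly} = 89.75 + 0.25·110 = 117.25.

117.25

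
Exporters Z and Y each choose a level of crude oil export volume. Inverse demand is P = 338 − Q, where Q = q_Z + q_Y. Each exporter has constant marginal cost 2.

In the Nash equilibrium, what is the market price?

114

Exporter Z's profit: π = q_Z(338 − (q_Z + q_Y)) − 2q_Z.
∂π/∂q_Z = 336 − 2q_Z − q_Y = 0, so q_Z = 168 − 0.5q_Y.
The game is symmetric, so in equilibrium q_Y = q_Z: the reaction function gives 1.5q_Z = 168, hence q_Z = 112.
Equilibrium price: P = 338 − 224 = 114.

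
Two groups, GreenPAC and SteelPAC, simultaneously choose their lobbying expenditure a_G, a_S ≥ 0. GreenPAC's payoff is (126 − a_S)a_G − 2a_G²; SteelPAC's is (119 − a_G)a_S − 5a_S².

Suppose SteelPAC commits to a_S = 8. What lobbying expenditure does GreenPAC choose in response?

Expanding GreenPAC's payoff: 126a_G − a_Sa_G − 2a_G².
∂π/∂a_G = 126 − a_S − 4a_G = 0, so a_G = 31.5 − 0.25a_S.
At a_S = 8: a_G = 31.5 − 0.25·8 = 29.5.

29.5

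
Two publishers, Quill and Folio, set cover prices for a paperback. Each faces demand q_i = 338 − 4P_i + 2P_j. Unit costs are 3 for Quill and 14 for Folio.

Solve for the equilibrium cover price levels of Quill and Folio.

Quill's profit: π = (P_{Quill} − 3)(338 − 4P_{Quill} + 2P_{Folio}).
∂π/∂P_{Quill} = 350 − 8P_{Quill} + 2P_{Folio} = 0 ⇒ P_{Quill} = 43.75 + 0.25P_{Folio}.
Similarly P_{Folio} = 49.25 + 0.25P_{Quill}.
Substituting the second reaction function into the first: P_{Quill} = 43.75 + 0.25(49.25 + 0.25P_{Quill}), which gives 0.9375P_{Quill} = 56.0625 ⇒ P_{Quill} = 59.8.
Then P_{Folio} = 49.25 + 0.25·59.8 = 64.2.

59.8, 64.2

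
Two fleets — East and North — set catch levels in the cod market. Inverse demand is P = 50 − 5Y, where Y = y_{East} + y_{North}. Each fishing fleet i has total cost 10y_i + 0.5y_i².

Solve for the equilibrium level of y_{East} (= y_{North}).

2.5

Fishing fleet East's profit: π = y_{East}(50 − 5(y_{East} + y_{North})) − 10y_{East} − 0.5y_{East}².
∂π/∂y_{East} = 40 − 11y_{East} − 5y_{North} = 0, so y_{East} = 40/11 − (5/11)y_{North}.
The game is symmetric, so in equilibrium y_{North} = y_{East}: the reaction function gives (16/11)y_{East} = 40/11, hence y_{East} = 2.5.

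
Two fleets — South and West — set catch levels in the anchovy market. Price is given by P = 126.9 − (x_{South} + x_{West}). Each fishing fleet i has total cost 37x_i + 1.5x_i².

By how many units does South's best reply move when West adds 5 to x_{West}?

Fishing fleet South's profit: π = x_{South}(126.9 − (x_{South} + x_{West})) − 37x_{South} − 1.5x_{South}².
∂π/∂x_{South} = 89.9 − 5x_{South} − x_{West} = 0, so x_{South} = 17.98 − 0.2x_{West}.
The reaction-function slope is −0.2, so a 5-unit rise in x_{West} moves x_{South} by −0.2 × 5 = −1. South's best response falls — the actions are strategic substitutes.

-1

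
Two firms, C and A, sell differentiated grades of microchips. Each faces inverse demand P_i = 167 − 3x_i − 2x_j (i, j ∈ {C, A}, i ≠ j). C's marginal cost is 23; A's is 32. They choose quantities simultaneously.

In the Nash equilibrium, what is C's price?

78.6875

Firm C's profit: π = x_C(167 − 3x_C − 2x_A) − 23x_C.
∂π/∂x_C = 144 − 6x_C − 2x_A = 0 ⇒ x_C = 24 − (1/3)x_A.
Similarly x_A = 22.5 − (1/3)x_C.
Solving the two reaction functions simultaneously: (1 − (−1/3)(−1/3))x_C = 24 − (1/3)·22.5, so (8/9)x_C = 16.5 and x_C = 18.5625.
Then x_A = 22.5 − (1/3)·18.5625 = 16.3125.
P_C = 167 − 3·18.5625 − 2·16.3125 = 78.6875.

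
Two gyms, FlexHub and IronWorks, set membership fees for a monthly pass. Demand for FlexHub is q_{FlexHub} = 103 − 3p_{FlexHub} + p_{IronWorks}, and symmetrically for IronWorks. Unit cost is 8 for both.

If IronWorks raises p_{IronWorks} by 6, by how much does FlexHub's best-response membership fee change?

FlexHub's profit: π = (p_{FlexHub} − 8)(103 − 3p_{FlexHub} + p_{IronWorks}).
∂π/∂p_{FlexHub} = 127 − 6p_{FlexHub} + p_{IronWorks} = 0 ⇒ p_{FlexHub} = 127/6 + (1/6)p_{IronWorks}.
The reaction-function slope is 1/6, so a 6-unit rise in p_{IronWorks} moves p_{FlexHub} by 1/6 × 6 = 1. FlexHub's best response rises — the actions are strategic complements.

1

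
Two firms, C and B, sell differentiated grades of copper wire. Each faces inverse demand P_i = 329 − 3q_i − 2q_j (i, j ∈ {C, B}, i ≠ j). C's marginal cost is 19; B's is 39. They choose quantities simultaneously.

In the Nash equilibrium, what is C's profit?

Firm C's profit: π = q_C(329 − 3q_C − 2q_B) − 19q_C.
∂π/∂q_C = 310 − 6q_C − 2q_B = 0 ⇒ q_C = 155/3 − (1/3)q_B.
Similarly q_B = 145/3 − (1/3)q_C.
Substituting the second reaction function into the first: q_C = 155/3 − (1/3)(145/3 − (1/3)q_C), which gives (8/9)q_C = 320/9 ⇒ q_C = 40.
Then q_B = 145/3 − (1/3)·40 = 35.
P_C = 329 − 3·40 − 2·35 = 139.
Profit = (139 − 19)·40 = 4800.

4800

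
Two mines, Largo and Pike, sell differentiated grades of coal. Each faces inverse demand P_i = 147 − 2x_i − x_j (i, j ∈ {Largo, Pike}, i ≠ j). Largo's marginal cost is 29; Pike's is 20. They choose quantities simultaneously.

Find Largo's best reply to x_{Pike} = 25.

Mine Largo's profit: π = x_{Largo}(147 − 2x_{Largo} − x_{Pike}) − 29x_{Largo}.
∂π/∂x_{Largo} = 118 − 4x_{Largo} − x_{Pike} = 0 ⇒ x_{Largo} = 29.5 − 0.25x_{Pike}.
At x_{Pike} = 25: x_{Largo} = 29.5 − 0.25·25 = 23.25.

23.25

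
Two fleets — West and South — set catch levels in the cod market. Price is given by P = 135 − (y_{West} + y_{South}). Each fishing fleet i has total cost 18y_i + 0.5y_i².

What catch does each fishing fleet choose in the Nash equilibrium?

29.25

Fishing fleet West's profit: π = y_{West}(135 − (y_{West} + y_{South})) − 18y_{West} − 0.5y_{West}².
∂π/∂y_{West} = 117 − 3y_{West} − y_{South} = 0, so y_{West} = 39 − (1/3)y_{South}.
The game is symmetric, so in equilibrium y_{South} = y_{West}: the reaction function gives (4/3)y_{West} = 39, hence y_{West} = 29.25.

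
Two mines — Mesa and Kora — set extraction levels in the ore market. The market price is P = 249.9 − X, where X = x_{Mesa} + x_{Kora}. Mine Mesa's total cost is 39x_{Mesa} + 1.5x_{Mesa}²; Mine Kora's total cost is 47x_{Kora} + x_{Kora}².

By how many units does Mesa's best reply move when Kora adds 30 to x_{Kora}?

-6

Mine Mesa's profit: π = x_{Mesa}(249.9 − (x_{Mesa} + x_{Kora})) − 39x_{Mesa} − 1.5x_{Mesa}².
∂π/∂x_{Mesa} = 210.9 − 5x_{Mesa} − x_{Kora} = 0, so x_{Mesa} = 42.18 − 0.2x_{Kora}.
The reaction-function slope is −0.2, so a 30-unit rise in x_{Kora} moves x_{Mesa} by −0.2 × 30 = −6. Mesa's best response falls — the actions are strategic substitutes.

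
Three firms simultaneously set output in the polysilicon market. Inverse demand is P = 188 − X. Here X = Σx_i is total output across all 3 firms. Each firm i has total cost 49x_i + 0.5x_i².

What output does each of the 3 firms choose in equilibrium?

27.8

A representative firm's profit is π_i = x_i(188 − X) − 49x_i − 0.5x_i², with X = x_i + Σ_{j≠i} x_j.
First-order condition: 139 − 3x_i − Σ_{j≠i} x_j = 0.
With identical firms, set every x_j = x: then 139 − 3x − 2x = 0, i.e. x = 139/5 = 27.8.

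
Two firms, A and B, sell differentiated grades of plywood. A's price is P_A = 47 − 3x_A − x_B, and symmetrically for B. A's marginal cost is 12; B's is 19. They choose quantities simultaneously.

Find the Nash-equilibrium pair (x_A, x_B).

Firm A's profit: π = x_A(47 − 3x_A − x_B) − 12x_A.
∂π/∂x_A = 35 − 6x_A − x_B = 0 ⇒ x_A = 35/6 − (1/6)x_B.
Similarly x_B = 14/3 − (1/6)x_A.
Plugging x_B into A's best response: x_A = 35/6 − (1/6)(14/3 − (1/6)x_A) ⇒ (35/36)x_A = 91/18, so x_A = 5.2.
Then x_B = 14/3 − (1/6)·5.2 = 3.8.

5.2, 3.8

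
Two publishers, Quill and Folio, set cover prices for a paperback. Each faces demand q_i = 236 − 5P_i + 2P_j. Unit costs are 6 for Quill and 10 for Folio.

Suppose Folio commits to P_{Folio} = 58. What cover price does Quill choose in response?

38.2

Quill's profit: π = (P_{Quill} − 6)(236 − 5P_{Quill} + 2P_{Folio}).
∂π/∂P_{Quill} = 266 − 10P_{Quill} + 2P_{Folio} = 0 ⇒ P_{Quill} = 26.6 + 0.2P_{Folio}.
At P_{Folio} = 58: P_{Quill} = 26.6 + 0.2·58 = 38.2.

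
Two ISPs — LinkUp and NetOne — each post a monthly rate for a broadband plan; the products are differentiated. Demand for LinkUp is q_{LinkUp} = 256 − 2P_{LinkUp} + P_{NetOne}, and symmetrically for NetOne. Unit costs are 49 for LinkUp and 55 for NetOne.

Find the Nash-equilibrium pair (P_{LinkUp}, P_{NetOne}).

118.8, 121.2

LinkUp's profit: π = (P_{LinkUp} − 49)(256 − 2P_{LinkUp} + P_{NetOne}).
∂π/∂P_{LinkUp} = 354 − 4P_{LinkUp} + P_{NetOne} = 0 ⇒ P_{LinkUp} = 88.5 + 0.25P_{NetOne}.
Similarly P_{NetOne} = 91.5 + 0.25P_{LinkUp}.
Solving the two reaction functions simultaneously: (1 − (0.25)(0.25))P_{LinkUp} = 88.5 + 0.25·91.5, so 0.9375P_{LinkUp} = 111.375 and P_{LinkUp} = 118.8.
Then P_{NetOne} = 91.5 + 0.25·118.8 = 121.2.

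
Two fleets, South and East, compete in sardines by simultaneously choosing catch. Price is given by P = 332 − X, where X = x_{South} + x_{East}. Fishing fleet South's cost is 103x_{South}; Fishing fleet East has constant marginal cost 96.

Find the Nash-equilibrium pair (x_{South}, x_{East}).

Fishing fleet South's profit: π = x_{South}(332 − (x_{South} + x_{East})) − 103x_{South}.
∂π/∂x_{South} = 229 − 2x_{South} − x_{East} = 0, so x_{South} = 114.5 − 0.5x_{East}.
By the same steps for East: x_{East} = 118 − 0.5x_{South}.
Plugging x_{East} into South's best response: x_{South} = 114.5 − 0.5(118 − 0.5x_{South}) ⇒ 0.75x_{South} = 55.5, so x_{South} = 74.
Then x_{East} = 118 − 0.5·74 = 81.

74, 81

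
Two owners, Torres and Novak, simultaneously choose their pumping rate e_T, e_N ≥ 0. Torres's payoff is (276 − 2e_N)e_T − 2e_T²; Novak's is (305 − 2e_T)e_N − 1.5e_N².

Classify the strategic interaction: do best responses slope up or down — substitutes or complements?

Expanding Torres's payoff: 276e_T − 2e_Ne_T − 2e_T².
∂π/∂e_T = 276 − 2e_N − 4e_T = 0, so e_T = 69 − 0.5e_N.
The best-response slope de_T/de_N = −0.5 < 0: the reaction function is downward-sloping, so the choices are strategic substitutes.

strategic substitutes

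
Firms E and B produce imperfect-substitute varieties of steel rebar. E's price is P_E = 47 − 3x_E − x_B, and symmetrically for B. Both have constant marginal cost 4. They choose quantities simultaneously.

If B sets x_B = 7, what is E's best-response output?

6

Firm E's profit: π = x_E(47 − 3x_E − x_B) − 4x_E.
∂π/∂x_E = 43 − 6x_E − x_B = 0 ⇒ x_E = 43/6 − (1/6)x_B.
At x_B = 7: x_E = 43/6 − (1/6)·7 = 6.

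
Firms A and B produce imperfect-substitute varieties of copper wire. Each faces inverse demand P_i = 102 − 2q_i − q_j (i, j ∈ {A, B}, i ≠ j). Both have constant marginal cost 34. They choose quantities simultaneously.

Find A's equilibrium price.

61.2

Firm A's profit: π = q_A(102 − 2q_A − q_B) − 34q_A.
∂π/∂q_A = 68 − 4q_A − q_B = 0 ⇒ q_A = 17 − 0.25q_B.
By symmetry q_B = q_A; substituting into the reaction function, 1.25q_A = 17 and q_A = 13.6.
P_A = 102 − 2·13.6 − 13.6 = 61.2.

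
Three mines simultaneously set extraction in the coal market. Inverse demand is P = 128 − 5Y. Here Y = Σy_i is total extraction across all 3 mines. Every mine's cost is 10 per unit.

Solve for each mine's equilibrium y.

5.9

A representative mine's profit is π_i = y_i(128 − 5Y) − 10y_i, with Y = y_i + Σ_{j≠i} y_j.
First-order condition: 118 − 10y_i − 5Σ_{j≠i} y_j = 0.
With identical mines, set every y_j = y: then 118 − 10y − 10y = 0, i.e. y = 118/20 = 5.9.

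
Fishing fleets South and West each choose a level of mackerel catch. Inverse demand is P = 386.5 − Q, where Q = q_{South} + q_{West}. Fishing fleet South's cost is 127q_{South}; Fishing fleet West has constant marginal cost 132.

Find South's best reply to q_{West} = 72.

Fishing fleet South's profit: π = q_{South}(386.5 − (q_{South} + q_{West})) − 127q_{South}.
∂π/∂q_{South} = 259.5 − 2q_{South} − q_{West} = 0, so q_{South} = 129.75 − 0.5q_{West}.
At q_{West} = 72: q_{South} = 129.75 − 0.5·72 = 93.75.

93.75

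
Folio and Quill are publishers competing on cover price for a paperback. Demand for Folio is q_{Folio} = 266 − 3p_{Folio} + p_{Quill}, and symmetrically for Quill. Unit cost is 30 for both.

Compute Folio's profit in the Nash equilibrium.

5092.32

Folio's profit: π = (p_{Folio} − 30)(266 − 3p_{Folio} + p_{Quill}).
∂π/∂p_{Folio} = 356 − 6p_{Folio} + p_{Quill} = 0 ⇒ p_{Folio} = 178/3 + (1/6)p_{Quill}.
By symmetry p_{Quill} = p_{Folio}; substituting into the reaction function, (5/6)p_{Folio} = 178/3 and p_{Folio} = 71.2.
q_{Folio} = 266 − 3·71.2 + 71.2 = 123.6.
Profit = (71.2 − 30)·123.6 = 5092.32.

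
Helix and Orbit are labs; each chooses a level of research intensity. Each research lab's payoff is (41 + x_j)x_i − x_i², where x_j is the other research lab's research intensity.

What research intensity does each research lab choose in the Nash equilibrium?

41

Helix's payoff is (41 + x_O)x_H − x_H².
∂π/∂x_H = 41 + x_O − 2x_H = 0, so x_H = 20.5 + 0.5x_O.
The game is symmetric, so in equilibrium x_O = x_H: the reaction function gives 0.5x_H = 20.5, hence x_H = 41.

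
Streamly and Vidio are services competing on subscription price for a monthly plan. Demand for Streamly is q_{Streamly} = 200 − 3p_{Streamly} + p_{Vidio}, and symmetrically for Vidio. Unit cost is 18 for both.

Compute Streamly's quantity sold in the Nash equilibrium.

Streamly's profit: π = (p_{Streamly} − 18)(200 − 3p_{Streamly} + p_{Vidio}).
∂π/∂p_{Streamly} = 254 − 6p_{Streamly} + p_{Vidio} = 0 ⇒ p_{Streamly} = 127/3 + (1/6)p_{Vidio}.
Setting p_{Streamly} = p_{Vidio} in the reaction function: p_{Streamly} = 127/3 + (1/6)p_{Streamly}, so p_{Streamly} = (127/3) / (5/6) = 50.8.
q_{Streamly} = 200 − 3·50.8 + 50.8 = 98.4.

98.4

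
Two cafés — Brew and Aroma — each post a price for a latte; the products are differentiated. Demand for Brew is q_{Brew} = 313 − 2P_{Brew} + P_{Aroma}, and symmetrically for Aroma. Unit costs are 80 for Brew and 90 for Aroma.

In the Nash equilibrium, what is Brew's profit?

Brew's profit: π = (P_{Brew} − 80)(313 − 2P_{Brew} + P_{Aroma}).
∂π/∂P_{Brew} = 473 − 4P_{Brew} + P_{Aroma} = 0 ⇒ P_{Brew} = 118.25 + 0.25P_{Aroma}.
Similarly P_{Aroma} = 123.25 + 0.25P_{Brew}.
Plugging P_{Aroma} into Brew's best response: P_{Brew} = 118.25 + 0.25(123.25 + 0.25P_{Brew}) ⇒ 0.9375P_{Brew} = 149.0625, so P_{Brew} = 159.
Then P_{Aroma} = 123.25 + 0.25·159 = 163.
q_{Brew} = 313 − 2·159 + 163 = 158.
Profit = (159 − 80)·158 = 12482.

12482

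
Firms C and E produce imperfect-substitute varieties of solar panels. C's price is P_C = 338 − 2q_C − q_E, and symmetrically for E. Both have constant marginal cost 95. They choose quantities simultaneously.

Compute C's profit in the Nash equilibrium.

Firm C's profit: π = q_C(338 − 2q_C − q_E) − 95q_C.
∂π/∂q_C = 243 − 4q_C − q_E = 0 ⇒ q_C = 60.75 − 0.25q_E.
The game is symmetric, so in equilibrium q_E = q_C: the reaction function gives 1.25q_C = 60.75, hence q_C = 48.6.
P_C = 338 − 2·48.6 − 48.6 = 192.2.
Profit = (192.2 − 95)·48.6 = 4723.92.

4723.92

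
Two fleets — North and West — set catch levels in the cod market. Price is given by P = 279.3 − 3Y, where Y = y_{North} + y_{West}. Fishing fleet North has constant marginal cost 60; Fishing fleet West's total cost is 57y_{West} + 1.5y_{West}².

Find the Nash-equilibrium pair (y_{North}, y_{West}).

Fishing fleet North's profit: π = y_{North}(279.3 − 3(y_{North} + y_{West})) − 60y_{North}.
∂π/∂y_{North} = 219.3 − 6y_{North} − 3y_{West} = 0, so y_{North} = 36.55 − 0.5y_{West}.
For West: ∂π/∂y_{West} = 222.3 − 9y_{West} − 3y_{North} = 0 ⇒ y_{West} = 24.7 − (1/3)y_{North}.
Substituting the second reaction function into the first: y_{North} = 36.55 − 0.5(24.7 − (1/3)y_{North}), which gives (5/6)y_{North} = 24.2 ⇒ y_{North} = 29.04.
Then y_{West} = 24.7 − (1/3)·29.04 = 15.02.

29.04, 15.02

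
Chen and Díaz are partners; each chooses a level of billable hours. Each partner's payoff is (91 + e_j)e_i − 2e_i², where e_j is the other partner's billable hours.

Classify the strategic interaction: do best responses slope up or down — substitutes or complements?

strategic complements

Chen's payoff is (91 + e_D)e_C − 2e_C².
∂π/∂e_C = 91 + e_D − 4e_C = 0, so e_C = 22.75 + 0.25e_D.
The best-response slope de_C/de_D = 0.25 > 0: the reaction function is upward-sloping, so the choices are strategic complements.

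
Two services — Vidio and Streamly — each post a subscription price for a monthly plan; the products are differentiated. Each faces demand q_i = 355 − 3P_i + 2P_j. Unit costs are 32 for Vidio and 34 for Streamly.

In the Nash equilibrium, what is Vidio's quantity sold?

Vidio's profit: π = (P_{Vidio} − 32)(355 − 3P_{Vidio} + 2P_{Streamly}).
∂π/∂P_{Vidio} = 451 − 6P_{Vidio} + 2P_{Streamly} = 0 ⇒ P_{Vidio} = 451/6 + (1/3)P_{Streamly}.
Similarly P_{Streamly} = 457/6 + (1/3)P_{Vidio}.
Plugging P_{Streamly} into Vidio's best response: P_{Vidio} = 451/6 + (1/3)(457/6 + (1/3)P_{Vidio}) ⇒ (8/9)P_{Vidio} = 905/9, so P_{Vidio} = 113.125.
Then P_{Streamly} = 457/6 + (1/3)·113.125 = 113.875.
q_{Vidio} = 355 − 3·113.125 + 2·113.875 = 243.375.

243.375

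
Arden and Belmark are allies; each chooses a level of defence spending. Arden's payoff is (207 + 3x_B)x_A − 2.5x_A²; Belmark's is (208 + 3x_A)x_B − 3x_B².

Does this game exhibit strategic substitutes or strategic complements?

Expanding Arden's payoff: 207x_A + 3x_Bx_A − 2.5x_A².
∂π/∂x_A = 207 + 3x_B − 5x_A = 0, so x_A = 41.4 + 0.6x_B.
The best-response slope dx_A/dx_B = 0.6 > 0: the reaction function is upward-sloping, so the choices are strategic complements.

strategic complements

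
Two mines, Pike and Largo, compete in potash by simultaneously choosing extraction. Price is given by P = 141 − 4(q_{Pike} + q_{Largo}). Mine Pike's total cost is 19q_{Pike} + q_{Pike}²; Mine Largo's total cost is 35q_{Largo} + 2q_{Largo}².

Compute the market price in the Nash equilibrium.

Mine Pike's profit: π = q_{Pike}(141 − 4(q_{Pike} + q_{Largo})) − 19q_{Pike} − q_{Pike}².
∂π/∂q_{Pike} = 122 − 10q_{Pike} − 4q_{Largo} = 0, so q_{Pike} = 12.2 − 0.4q_{Largo}.
For Largo: ∂π/∂q_{Largo} = 106 − 12q_{Largo} − 4q_{Pike} = 0 ⇒ q_{Largo} = 53/6 − (1/3)q_{Pike}.
Substituting the second reaction function into the first: q_{Pike} = 12.2 − 0.4(53/6 − (1/3)q_{Pike}), which gives (13/15)q_{Pike} = 26/3 ⇒ q_{Pike} = 10.
Then q_{Largo} = 53/6 − (1/3)·10 = 5.5.
Equilibrium price: P = 141 − 4·15.5 = 79.

79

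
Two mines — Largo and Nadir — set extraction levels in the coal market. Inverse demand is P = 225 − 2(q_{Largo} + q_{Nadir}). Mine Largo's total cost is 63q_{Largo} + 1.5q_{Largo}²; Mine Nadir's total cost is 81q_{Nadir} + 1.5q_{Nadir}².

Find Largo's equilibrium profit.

Mine Largo's profit: π = q_{Largo}(225 − 2(q_{Largo} + q_{Nadir})) − 63q_{Largo} − 1.5q_{Largo}².
∂π/∂q_{Largo} = 162 − 7q_{Largo} − 2q_{Nadir} = 0, so q_{Largo} = 162/7 − (2/7)q_{Nadir}.
By the same steps for Nadir: q_{Nadir} = 144/7 − (2/7)q_{Largo}.
Plugging q_{Nadir} into Largo's best response: q_{Largo} = 162/7 − (2/7)(144/7 − (2/7)q_{Largo}) ⇒ (45/49)q_{Largo} = 846/49, so q_{Largo} = 18.8.
Then q_{Nadir} = 144/7 − (2/7)·18.8 = 15.2.
Price P = 225 − 2·34 = 157.
Largo's profit: (157 − 63)·18.8 − 1.5(18.8)² = 1237.04.

1237.04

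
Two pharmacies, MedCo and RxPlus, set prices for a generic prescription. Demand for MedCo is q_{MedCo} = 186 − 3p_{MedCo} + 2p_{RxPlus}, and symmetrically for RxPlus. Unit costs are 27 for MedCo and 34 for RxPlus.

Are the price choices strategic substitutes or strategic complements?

MedCo's profit: π = (p_{MedCo} − 27)(186 − 3p_{MedCo} + 2p_{RxPlus}).
∂π/∂p_{MedCo} = 267 − 6p_{MedCo} + 2p_{RxPlus} = 0 ⇒ p_{MedCo} = 44.5 + (1/3)p_{RxPlus}.
The best-response slope dp_{MedCo}/dp_{RxPlus} = 1/3 > 0: the reaction function is upward-sloping, so the choices are strategic complements.

strategic complements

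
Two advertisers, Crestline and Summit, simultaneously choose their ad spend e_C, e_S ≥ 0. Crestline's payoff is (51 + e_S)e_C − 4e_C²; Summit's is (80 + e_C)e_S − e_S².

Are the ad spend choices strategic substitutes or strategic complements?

Expanding Crestline's payoff: 51e_C + e_Se_C − 4e_C².
∂π/∂e_C = 51 + e_S − 8e_C = 0, so e_C = 6.375 + 0.125e_S.
The best-response slope de_C/de_S = 0.125 > 0: the reaction function is upward-sloping, so the choices are strategic complements.

strategic complements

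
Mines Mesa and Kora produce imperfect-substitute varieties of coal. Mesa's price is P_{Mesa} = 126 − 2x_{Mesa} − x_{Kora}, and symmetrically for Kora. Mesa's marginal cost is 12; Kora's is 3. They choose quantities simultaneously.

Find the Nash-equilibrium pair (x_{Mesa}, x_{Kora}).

Mine Mesa's profit: π = x_{Mesa}(126 − 2x_{Mesa} − x_{Kora}) − 12x_{Mesa}.
∂π/∂x_{Mesa} = 114 − 4x_{Mesa} − x_{Kora} = 0 ⇒ x_{Mesa} = 28.5 − 0.25x_{Kora}.
Similarly x_{Kora} = 30.75 − 0.25x_{Mesa}.
Substituting the second reaction function into the first: x_{Mesa} = 28.5 − 0.25(30.75 − 0.25x_{Mesa}), which gives 0.9375x_{Mesa} = 20.8125 ⇒ x_{Mesa} = 22.2.
Then x_{Kora} = 30.75 − 0.25·22.2 = 25.2.

22.2, 25.2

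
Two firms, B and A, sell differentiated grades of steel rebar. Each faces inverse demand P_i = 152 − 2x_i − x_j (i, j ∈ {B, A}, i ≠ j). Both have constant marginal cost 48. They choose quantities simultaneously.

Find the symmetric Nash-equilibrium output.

20.8

Firm B's profit: π = x_B(152 − 2x_B − x_A) − 48x_B.
∂π/∂x_B = 104 − 4x_B − x_A = 0 ⇒ x_B = 26 − 0.25x_A.
Setting x_B = x_A in the reaction function: x_B = 26 − 0.25x_B, so x_B = 26 / 1.25 = 20.8.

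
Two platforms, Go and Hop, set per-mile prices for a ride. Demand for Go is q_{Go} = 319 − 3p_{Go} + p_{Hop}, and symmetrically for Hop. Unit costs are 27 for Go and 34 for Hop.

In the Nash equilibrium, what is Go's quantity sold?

Go's profit: π = (p_{Go} − 27)(319 − 3p_{Go} + p_{Hop}).
∂π/∂p_{Go} = 400 − 6p_{Go} + p_{Hop} = 0 ⇒ p_{Go} = 200/3 + (1/6)p_{Hop}.
Similarly p_{Hop} = 421/6 + (1/6)p_{Go}.
Plugging p_{Hop} into Go's best response: p_{Go} = 200/3 + (1/6)(421/6 + (1/6)p_{Go}) ⇒ (35/36)p_{Go} = 2821/36, so p_{Go} = 80.6.
Then p_{Hop} = 421/6 + (1/6)·80.6 = 83.6.
q_{Go} = 319 − 3·80.6 + 83.6 = 160.8.

160.8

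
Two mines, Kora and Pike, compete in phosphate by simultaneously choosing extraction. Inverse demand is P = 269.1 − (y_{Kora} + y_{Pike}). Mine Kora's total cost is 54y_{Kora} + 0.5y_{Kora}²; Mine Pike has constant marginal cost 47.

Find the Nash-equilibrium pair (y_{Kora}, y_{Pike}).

Mine Kora's profit: π = y_{Kora}(269.1 − (y_{Kora} + y_{Pike})) − 54y_{Kora} − 0.5y_{Kora}².
∂π/∂y_{Kora} = 215.1 − 3y_{Kora} − y_{Pike} = 0, so y_{Kora} = 71.7 − (1/3)y_{Pike}.
For Pike: ∂π/∂y_{Pike} = 222.1 − 2y_{Pike} − y_{Kora} = 0 ⇒ y_{Pike} = 111.05 − 0.5y_{Kora}.
Plugging y_{Pike} into Kora's best response: y_{Kora} = 71.7 − (1/3)(111.05 − 0.5y_{Kora}) ⇒ (5/6)y_{Kora} = 2081/60, so y_{Kora} = 41.62.
Then y_{Pike} = 111.05 − 0.5·41.62 = 90.24.

41.62, 90.24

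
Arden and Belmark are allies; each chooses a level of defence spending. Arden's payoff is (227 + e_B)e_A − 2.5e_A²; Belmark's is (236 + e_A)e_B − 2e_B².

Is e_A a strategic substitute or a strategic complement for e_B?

Expanding Arden's payoff: 227e_A + e_Be_A − 2.5e_A².
∂π/∂e_A = 227 + e_B − 5e_A = 0, so e_A = 45.4 + 0.2e_B.
The best-response slope de_A/de_B = 0.2 > 0: the reaction function is upward-sloping, so the choices are strategic complements.

strategic complements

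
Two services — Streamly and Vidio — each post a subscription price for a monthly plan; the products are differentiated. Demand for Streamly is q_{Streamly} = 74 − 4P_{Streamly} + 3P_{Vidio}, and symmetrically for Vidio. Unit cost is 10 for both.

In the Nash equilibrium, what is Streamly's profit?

655.36

Streamly's profit: π = (P_{Streamly} − 10)(74 − 4P_{Streamly} + 3P_{Vidio}).
∂π/∂P_{Streamly} = 114 − 8P_{Streamly} + 3P_{Vidio} = 0 ⇒ P_{Streamly} = 14.25 + 0.375P_{Vidio}.
Setting P_{Streamly} = P_{Vidio} in the reaction function: P_{Streamly} = 14.25 + 0.375P_{Streamly}, so P_{Streamly} = 14.25 / 0.625 = 22.8.
q_{Streamly} = 74 − 4·22.8 + 3·22.8 = 51.2.
Profit = (22.8 − 10)·51.2 = 655.36.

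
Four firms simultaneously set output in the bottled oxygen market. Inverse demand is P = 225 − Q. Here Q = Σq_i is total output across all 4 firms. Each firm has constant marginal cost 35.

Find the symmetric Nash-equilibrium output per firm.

38

A representative firm's profit is π_i = q_i(225 − Q) − 35q_i, with Q = q_i + Σ_{j≠i} q_j.
First-order condition: 190 − 2q_i − Σ_{j≠i} q_j = 0.
In a symmetric equilibrium every firm chooses the same q, so Σ_{j≠i} q_j = 3q. The condition becomes 190 − 5q = 0, giving q = 190/5 = 38.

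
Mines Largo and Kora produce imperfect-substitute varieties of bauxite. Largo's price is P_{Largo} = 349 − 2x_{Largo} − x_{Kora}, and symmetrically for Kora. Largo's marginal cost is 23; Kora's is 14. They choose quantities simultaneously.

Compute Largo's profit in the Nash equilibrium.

Mine Largo's profit: π = x_{Largo}(349 − 2x_{Largo} − x_{Kora}) − 23x_{Largo}.
∂π/∂x_{Largo} = 326 − 4x_{Largo} − x_{Kora} = 0 ⇒ x_{Largo} = 81.5 − 0.25x_{Kora}.
Similarly x_{Kora} = 83.75 − 0.25x_{Largo}.
Substituting the second reaction function into the first: x_{Largo} = 81.5 − 0.25(83.75 − 0.25x_{Largo}), which gives 0.9375x_{Largo} = 60.5625 ⇒ x_{Largo} = 64.6.
Then x_{Kora} = 83.75 − 0.25·64.6 = 67.6.
P_{Largo} = 349 − 2·64.6 − 67.6 = 152.2.
Profit = (152.2 − 23)·64.6 = 8346.32.

8346.32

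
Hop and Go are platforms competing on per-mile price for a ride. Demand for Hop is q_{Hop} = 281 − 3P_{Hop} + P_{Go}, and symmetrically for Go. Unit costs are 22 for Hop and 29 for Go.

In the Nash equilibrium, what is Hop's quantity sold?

144

Hop's profit: π = (P_{Hop} − 22)(281 − 3P_{Hop} + P_{Go}).
∂π/∂P_{Hop} = 347 − 6P_{Hop} + P_{Go} = 0 ⇒ P_{Hop} = 347/6 + (1/6)P_{Go}.
Similarly P_{Go} = 184/3 + (1/6)P_{Hop}.
Substituting the second reaction function into the first: P_{Hop} = 347/6 + (1/6)(184/3 + (1/6)P_{Hop}), which gives (35/36)P_{Hop} = 1225/18 ⇒ P_{Hop} = 70.
Then P_{Go} = 184/3 + (1/6)·70 = 73.
q_{Hop} = 281 − 3·70 + 73 = 144.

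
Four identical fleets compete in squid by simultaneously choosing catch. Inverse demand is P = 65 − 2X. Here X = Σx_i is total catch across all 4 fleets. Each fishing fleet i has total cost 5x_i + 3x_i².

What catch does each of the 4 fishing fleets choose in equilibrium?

3.75

A representative fishing fleet's profit is π_i = x_i(65 − 2X) − 5x_i − 3x_i², with X = x_i + Σ_{j≠i} x_j.
First-order condition: 60 − 10x_i − 2Σ_{j≠i} x_j = 0.
Imposing symmetry (x_j = x for all j) turns Σ_{j≠i} x_j into 3x, so 60 = 16x and x = 3.75.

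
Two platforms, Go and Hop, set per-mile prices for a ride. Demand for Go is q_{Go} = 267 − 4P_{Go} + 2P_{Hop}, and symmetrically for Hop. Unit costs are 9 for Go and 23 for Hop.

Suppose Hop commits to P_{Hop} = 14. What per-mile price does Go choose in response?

41.375

Go's profit: π = (P_{Go} − 9)(267 − 4P_{Go} + 2P_{Hop}).
∂π/∂P_{Go} = 303 − 8P_{Go} + 2P_{Hop} = 0 ⇒ P_{Go} = 37.875 + 0.25P_{Hop}.
At P_{Hop} = 14: P_{Go} = 37.875 + 0.25·14 = 41.375.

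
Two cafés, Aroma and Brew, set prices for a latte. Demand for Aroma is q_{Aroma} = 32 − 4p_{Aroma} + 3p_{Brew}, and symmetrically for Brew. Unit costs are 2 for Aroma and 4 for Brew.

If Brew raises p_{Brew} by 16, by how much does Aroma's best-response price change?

Aroma's profit: π = (p_{Aroma} − 2)(32 − 4p_{Aroma} + 3p_{Brew}).
∂π/∂p_{Aroma} = 40 − 8p_{Aroma} + 3p_{Brew} = 0 ⇒ p_{Aroma} = 5 + 0.375p_{Brew}.
The reaction-function slope is 0.375, so a 16-unit rise in p_{Brew} moves p_{Aroma} by 0.375 × 16 = 6. Aroma's best response rises — the actions are strategic complements.

6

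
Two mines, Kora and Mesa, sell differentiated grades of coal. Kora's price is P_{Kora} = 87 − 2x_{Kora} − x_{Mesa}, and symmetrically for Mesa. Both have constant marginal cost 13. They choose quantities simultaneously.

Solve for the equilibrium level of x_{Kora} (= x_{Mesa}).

Mine Kora's profit: π = x_{Kora}(87 − 2x_{Kora} − x_{Mesa}) − 13x_{Kora}.
∂π/∂x_{Kora} = 74 − 4x_{Kora} − x_{Mesa} = 0 ⇒ x_{Kora} = 18.5 − 0.25x_{Mesa}.
The game is symmetric, so in equilibrium x_{Mesa} = x_{Kora}: the reaction function gives 1.25x_{Kora} = 18.5, hence x_{Kora} = 14.8.

14.8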